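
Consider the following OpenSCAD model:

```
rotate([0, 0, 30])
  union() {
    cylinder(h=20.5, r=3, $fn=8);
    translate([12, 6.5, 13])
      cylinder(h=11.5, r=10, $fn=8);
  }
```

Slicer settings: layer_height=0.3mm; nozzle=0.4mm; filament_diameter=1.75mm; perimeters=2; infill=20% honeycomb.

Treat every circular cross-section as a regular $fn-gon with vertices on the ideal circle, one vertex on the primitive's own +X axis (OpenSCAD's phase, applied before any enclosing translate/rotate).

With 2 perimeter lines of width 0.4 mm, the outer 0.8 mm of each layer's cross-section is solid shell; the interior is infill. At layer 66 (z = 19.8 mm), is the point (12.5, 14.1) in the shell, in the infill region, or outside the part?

At z = 19.8 mm: the r=3 cylinder gives a regular 8-gon of circumradius 3 (constant along its height); the r=10 cylinder at (12, 6.5) gives a regular 8-gon of circumradius 10 (constant along its height); Combining (union): the 2 present regions are separate (no shared area or edge), so areas and boundary lengths simply add and each stays a separate island — 2 connected regions; (whole slice rotated 30° about Z — lengths, areas and connectivity unchanged). Overall, the cross-section has 2 separate islands. Undo the 30° rotation: the query point maps to (17.875, 5.961) in the un-rotated model frame. The nearest boundary edge runs (22.00, 6.50)→(19.07, -0.57); distance from the point to it = 3.60 mm. (Shell/infill is judged within the island containing the point — the largest one.) The point is inside the cross-section and 3.60 mm from the nearest boundary — more than the 0.8 mm shell width (2 × 0.4), so it's in the infill interior.

infill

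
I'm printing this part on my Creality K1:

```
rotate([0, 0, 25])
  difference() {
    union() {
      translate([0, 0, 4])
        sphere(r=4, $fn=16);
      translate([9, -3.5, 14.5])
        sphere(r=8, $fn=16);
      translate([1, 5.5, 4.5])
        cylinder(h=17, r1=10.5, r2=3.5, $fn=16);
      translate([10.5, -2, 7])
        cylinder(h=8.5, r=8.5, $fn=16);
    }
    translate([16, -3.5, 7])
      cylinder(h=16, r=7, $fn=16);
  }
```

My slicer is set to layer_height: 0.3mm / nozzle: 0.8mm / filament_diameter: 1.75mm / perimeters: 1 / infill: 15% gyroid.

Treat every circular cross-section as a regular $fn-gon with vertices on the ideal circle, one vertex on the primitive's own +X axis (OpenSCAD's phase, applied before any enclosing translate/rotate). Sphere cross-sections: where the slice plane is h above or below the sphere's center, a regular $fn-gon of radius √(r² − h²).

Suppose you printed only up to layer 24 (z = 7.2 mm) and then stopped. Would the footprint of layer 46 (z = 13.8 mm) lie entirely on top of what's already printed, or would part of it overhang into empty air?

Compare the two slices. At z = 7.2: the sphere: section is a regular 16-gon, circumradius = √(r²−h²) = √(4²−3.2²) = 2.400 (area = (16/2)·2.400²·sin(360°/16) = 17.63 mm²); the sphere at (9, -3.5): section is a regular 16-gon, circumradius = √(r²−h²) = √(8²−7.3²) = 3.273 (area = (16/2)·3.273²·sin(360°/16) = 32.79 mm²); the cone at (1, 5.5) contributes a regular 16-gon of circumradius 9.388 (interpolated between r1=10.5 and r2=3.5 at t=0.159) (area = (16/2)·9.388²·sin(360°/16) = 269.83 mm²); the r=8.5 cylinder at (10.5, -2) gives a regular 16-gon of circumradius 8.5 (constant along its height) (area = (16/2)·8.500²·sin(360°/16) = 221.19 mm²); Merging all regions: the regions partially overlap — summed areas 541.45 mm² minus the doubly-counted overlap 99.66 mm² gives 441.78 mm² — area = 441.78 mm²; the r=7 cylinder at (16, -3.5) contributes a regular 16-gon of circumradius 7 (area = (16/2)·7.000²·sin(360°/16) = 150.01 mm²); After the difference (first − rest): starting from the result so far (441.78 mm²), the r=7 cylinder at (16, -3.5) partially overlaps it — only the 97.28 mm² overlap (of its 150.01 mm²) is removed, clipping the outline — area = 344.50 mm²; (whole slice rotated 25° about Z — lengths, areas and connectivity unchanged). At z = 13.8: the sphere is not intersected at this z (|z−center|=9.800 > r=4); the r=8 sphere at (9, -3.5) contributes a regular 16-gon of circumradius √(8²−0.7²) = 7.969 (area = (16/2)·7.969²·sin(360°/16) = 194.43 mm²); the cone at (1, 5.5) (r1=10.5→r2=3.5) has section circumradius 6.671 here — a regular 16-gon (area = (16/2)·6.671²·sin(360°/16) = 136.23 mm²); the cylinder at (10.5, -2): section is a regular 16-gon, circumradius r=8.5 (area = (16/2)·8.500²·sin(360°/16) = 221.19 mm²); Combining (union): the regions partially overlap — summed areas 551.85 mm² minus the doubly-counted overlap 190.31 mm² gives 361.54 mm² — area = 361.54 mm²; the cylinder at (16, -3.5): section is a regular 16-gon, circumradius r=7 (area = (16/2)·7.000²·sin(360°/16) = 150.01 mm²); Taking the first minus the rest: starting from the result so far (361.54 mm²), the r=7 cylinder at (16, -3.5) partially overlaps it — only the 97.29 mm² overlap (of its 150.01 mm²) is removed, clipping the outline — area = 264.25 mm²; (rotated 25° about Z; rotation is an isometry so areas/perimeters/island counts are preserved). Checking containment: at z = 13.8 the cross-section extends beyond the z = 7.2 cross-section by about 18.77 mm².

part overhangs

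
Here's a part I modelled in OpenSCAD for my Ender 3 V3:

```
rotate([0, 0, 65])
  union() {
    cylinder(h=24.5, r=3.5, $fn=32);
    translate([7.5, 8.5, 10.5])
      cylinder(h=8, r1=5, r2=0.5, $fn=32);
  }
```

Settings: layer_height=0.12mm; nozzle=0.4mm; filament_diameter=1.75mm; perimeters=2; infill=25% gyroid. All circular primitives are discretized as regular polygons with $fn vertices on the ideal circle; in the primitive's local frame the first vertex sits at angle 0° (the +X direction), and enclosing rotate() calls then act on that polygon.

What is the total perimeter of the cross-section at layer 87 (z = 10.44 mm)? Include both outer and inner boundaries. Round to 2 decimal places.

At z = 10.44 mm: the r=3.5 cylinder contributes a regular 32-gon of circumradius 3.5 (perimeter = 2·32·3.500·sin(180°/32) = 21.96 mm); the cone at (7.5, 8.5) is not intersected at this z (z outside [10.5, 18.5]); Combining (union): only the r=3.5 cylinder is present, so the union is just that shape — boundary = 21.96 mm; (whole slice rotated 65° about Z — lengths, areas and connectivity unchanged). Overall, the cross-section is a single solid region. Total boundary length (outer) = 21.96 mm.

21.96 mm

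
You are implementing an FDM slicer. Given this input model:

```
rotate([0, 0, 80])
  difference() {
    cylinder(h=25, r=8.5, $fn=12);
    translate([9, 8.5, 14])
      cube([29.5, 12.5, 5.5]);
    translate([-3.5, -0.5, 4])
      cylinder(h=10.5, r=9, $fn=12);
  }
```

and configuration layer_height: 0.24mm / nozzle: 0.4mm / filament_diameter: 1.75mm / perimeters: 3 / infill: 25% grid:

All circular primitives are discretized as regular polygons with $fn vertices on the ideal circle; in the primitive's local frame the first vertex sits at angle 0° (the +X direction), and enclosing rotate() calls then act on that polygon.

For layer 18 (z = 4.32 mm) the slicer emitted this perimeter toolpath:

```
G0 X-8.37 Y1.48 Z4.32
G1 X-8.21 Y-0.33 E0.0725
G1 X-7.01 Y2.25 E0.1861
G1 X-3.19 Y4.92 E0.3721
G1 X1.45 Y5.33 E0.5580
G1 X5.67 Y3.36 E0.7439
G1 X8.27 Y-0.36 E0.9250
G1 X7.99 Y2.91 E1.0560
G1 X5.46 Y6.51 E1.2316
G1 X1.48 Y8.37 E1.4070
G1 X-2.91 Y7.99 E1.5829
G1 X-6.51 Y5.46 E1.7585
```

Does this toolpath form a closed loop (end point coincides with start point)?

Start point (G0): (-8.37, 1.48). End point (last G1): the path does not return to the start — open.

no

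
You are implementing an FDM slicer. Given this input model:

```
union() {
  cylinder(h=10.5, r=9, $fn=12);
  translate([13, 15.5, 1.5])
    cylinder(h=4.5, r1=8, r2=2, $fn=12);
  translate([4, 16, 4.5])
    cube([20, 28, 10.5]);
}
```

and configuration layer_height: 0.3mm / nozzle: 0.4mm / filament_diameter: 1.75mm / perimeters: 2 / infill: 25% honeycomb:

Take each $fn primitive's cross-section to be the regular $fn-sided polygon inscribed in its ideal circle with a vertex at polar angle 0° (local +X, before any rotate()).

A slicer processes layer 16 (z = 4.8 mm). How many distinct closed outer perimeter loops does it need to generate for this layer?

2

At z = 4.8 mm: the cylinder: section is a regular 12-gon, circumradius r=9; the cone at (13, 15.5) (r1=8→r2=2) has section circumradius 3.600 here — a regular 12-gon; the cube at (4, 16) is present — its section is the full 20×28 rectangle; Taking the union: the regions partially overlap (shared area 15.91 mm²), so overlapping operands fuse into one piece — 2 connected regions. The result has 2 disconnected regions.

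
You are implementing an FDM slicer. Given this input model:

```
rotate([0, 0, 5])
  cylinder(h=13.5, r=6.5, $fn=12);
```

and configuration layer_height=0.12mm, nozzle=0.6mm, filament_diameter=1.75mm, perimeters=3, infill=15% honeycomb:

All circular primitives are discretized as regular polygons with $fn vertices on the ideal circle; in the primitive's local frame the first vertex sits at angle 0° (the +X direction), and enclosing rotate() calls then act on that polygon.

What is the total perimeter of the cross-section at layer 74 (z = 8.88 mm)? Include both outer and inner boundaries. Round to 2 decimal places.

At z = 8.88 mm: the r=6.5 cylinder contributes a regular 12-gon of circumradius 6.5 (perimeter = 2·12·6.500·sin(180°/12) = 40.38 mm); (rotated 5° about Z; rotation is an isometry so areas/perimeters/island counts are preserved). Overall, the cross-section is a single solid region. Total boundary length (outer) = 40.38 mm.

40.38 mm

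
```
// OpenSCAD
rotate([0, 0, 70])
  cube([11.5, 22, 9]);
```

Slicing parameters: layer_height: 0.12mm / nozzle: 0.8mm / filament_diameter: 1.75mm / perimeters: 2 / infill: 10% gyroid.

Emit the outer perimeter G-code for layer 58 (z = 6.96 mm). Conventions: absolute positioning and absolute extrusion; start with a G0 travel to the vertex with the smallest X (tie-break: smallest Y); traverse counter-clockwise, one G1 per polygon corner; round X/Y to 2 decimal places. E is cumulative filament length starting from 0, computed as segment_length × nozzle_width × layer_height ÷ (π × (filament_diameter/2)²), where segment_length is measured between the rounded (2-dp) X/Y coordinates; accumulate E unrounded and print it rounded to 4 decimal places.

G0 X-20.67 Y7.52 Z6.96
G1 X0.00 Y0.00 E0.8779
G1 X3.93 Y10.81 E1.3370
G1 X-16.74 Y18.33 E2.2148
G1 X-20.67 Y7.52 E2.6739

At z = 6.96 mm: the cube is present — its section is the full 11.5×22 rectangle; (rotated 70° about Z; rotation is an isometry so areas/perimeters/island counts are preserved). The outline is a single polygon with 4 vertices. Extrusion per mm of travel: 0.8 × 0.12 / (π × 0.875²) = 0.039912. Accumulating E over each segment gives final E = 2.6739.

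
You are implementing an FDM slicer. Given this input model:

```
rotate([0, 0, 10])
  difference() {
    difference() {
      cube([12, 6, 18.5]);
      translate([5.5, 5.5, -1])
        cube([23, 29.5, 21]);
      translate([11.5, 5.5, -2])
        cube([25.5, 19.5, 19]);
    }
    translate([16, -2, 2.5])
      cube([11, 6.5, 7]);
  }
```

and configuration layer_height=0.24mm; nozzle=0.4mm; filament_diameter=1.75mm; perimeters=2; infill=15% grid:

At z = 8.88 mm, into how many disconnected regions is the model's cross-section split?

1

At z = 8.88 mm: the cube (footprint 12×6) is included at this height; the cube at (5.5, 5.5) (footprint 23×29.5) is included at this height; the cube at (11.5, 5.5) is present — its section is the full 25.5×19.5 rectangle; Taking the first minus the rest: starting from the 12×6 cube, the 23×29.5 cube at (5.5, 5.5) partially overlaps it — only the 3.25 mm² overlap (of its 678.50 mm²) is removed, clipping the outline; the 25.5×19.5 cube at (11.5, 5.5) misses the remaining region (no effect) — 1 connected region; the cube at (16, -2) (footprint 11×6.5) is included at this height; Taking the first minus the rest: starting from the result so far, the 11×6.5 cube at (16, -2) misses the remaining region (no effect) — 1 connected region; (rotated 10° about Z; rotation is an isometry so areas/perimeters/island counts are preserved). The result has 1 disconnected region.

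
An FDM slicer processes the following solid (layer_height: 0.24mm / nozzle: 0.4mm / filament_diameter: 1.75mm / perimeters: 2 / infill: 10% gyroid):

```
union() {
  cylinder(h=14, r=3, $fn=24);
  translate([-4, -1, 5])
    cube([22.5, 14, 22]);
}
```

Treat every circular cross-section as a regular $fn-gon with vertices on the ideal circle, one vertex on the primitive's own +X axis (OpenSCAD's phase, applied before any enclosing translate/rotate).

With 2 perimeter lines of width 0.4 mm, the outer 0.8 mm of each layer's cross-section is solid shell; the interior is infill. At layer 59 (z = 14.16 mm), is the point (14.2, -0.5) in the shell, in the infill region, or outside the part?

At z = 14.16 mm: the cylinder does not reach this height (z outside [0, 14]); the 22.5×14 cube at (-4, -1) contributes its full rectangle; Combining (union): only the 22.5×14 cube at (-4, -1) is present, so the union is just that shape — 1 connected region. Overall, the cross-section is a single solid region. The nearest boundary edge runs (-4.00, -1.00)→(18.50, -1.00); distance from the point to it = 0.50 mm. The point is inside the cross-section, 0.50 mm from the nearest boundary — within the 0.8 mm shell band (2 × 0.4).

shell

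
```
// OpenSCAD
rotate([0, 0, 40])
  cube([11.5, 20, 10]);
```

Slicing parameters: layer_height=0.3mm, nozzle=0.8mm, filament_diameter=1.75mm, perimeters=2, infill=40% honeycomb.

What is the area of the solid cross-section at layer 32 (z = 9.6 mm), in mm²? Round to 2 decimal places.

At z = 9.6 mm: the cube is present — its section is the full 11.5×20 rectangle (area 230.00 mm²); (whole slice rotated 40° about Z — lengths, areas and connectivity unchanged). Overall, the cross-section is a single solid region. Net area = 230.00 mm².

230.00 mm²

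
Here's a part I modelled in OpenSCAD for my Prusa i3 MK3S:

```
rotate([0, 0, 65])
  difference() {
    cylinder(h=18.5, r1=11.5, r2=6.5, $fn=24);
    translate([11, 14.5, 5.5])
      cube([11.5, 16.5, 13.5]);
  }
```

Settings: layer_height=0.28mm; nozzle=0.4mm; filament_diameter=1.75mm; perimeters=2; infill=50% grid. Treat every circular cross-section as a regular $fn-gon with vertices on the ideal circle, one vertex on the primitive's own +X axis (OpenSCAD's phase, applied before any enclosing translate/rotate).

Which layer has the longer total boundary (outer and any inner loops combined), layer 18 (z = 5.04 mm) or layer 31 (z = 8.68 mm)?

layer 18 (z = 5.04 mm)

Layer 18 (z = 5.04): the cone contributes a regular 24-gon of circumradius 10.138 (interpolated between r1=11.5 and r2=6.5 at t=0.272) (perimeter = 2·24·10.138·sin(180°/24) = 63.52 mm); the cube at (11, 14.5) does not reach this height (z outside [5.5, 19]); Taking the first minus the rest: none of the subtracted shapes is present at this height, so the cone is unchanged — boundary = 63.52 mm; (whole slice rotated 65° about Z — lengths, areas and connectivity unchanged). So its perimeter = 63.52 mm. Layer 31 (z = 8.68): the cone contributes a regular 24-gon of circumradius 9.154 (interpolated between r1=11.5 and r2=6.5 at t=0.469) (perimeter = 2·24·9.154·sin(180°/24) = 57.35 mm); the cube at (11, 14.5) is present — its section is the full 11.5×16.5 rectangle (perimeter 56.00 mm); After the difference (first − rest): starting from the cone, the 11.5×16.5 cube at (11, 14.5) misses the remaining region (no effect) — boundary = 57.35 mm; (whole slice rotated 65° about Z — lengths, areas and connectivity unchanged). So its perimeter = 57.35 mm. Layer 18 is larger (63.52 vs 57.35 mm).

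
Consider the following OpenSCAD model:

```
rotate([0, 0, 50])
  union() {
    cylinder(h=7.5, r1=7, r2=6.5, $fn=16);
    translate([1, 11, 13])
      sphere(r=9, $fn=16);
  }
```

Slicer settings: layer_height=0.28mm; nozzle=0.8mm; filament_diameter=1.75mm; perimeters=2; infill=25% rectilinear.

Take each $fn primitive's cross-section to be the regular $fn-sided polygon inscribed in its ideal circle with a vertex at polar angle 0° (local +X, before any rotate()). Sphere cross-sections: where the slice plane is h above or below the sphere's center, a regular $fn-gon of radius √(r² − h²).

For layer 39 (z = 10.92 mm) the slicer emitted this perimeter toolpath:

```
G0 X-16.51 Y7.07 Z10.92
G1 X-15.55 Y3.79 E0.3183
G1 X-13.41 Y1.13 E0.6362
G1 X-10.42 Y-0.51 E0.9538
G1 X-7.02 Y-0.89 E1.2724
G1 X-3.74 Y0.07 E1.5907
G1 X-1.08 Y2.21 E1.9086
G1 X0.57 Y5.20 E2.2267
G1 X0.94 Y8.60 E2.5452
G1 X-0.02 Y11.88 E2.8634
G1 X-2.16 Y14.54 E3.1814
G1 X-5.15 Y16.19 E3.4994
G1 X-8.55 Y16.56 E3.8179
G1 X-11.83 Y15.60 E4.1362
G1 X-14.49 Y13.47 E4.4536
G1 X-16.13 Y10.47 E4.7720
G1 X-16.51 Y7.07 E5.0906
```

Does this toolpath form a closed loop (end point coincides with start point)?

Start point (G0): (-16.51, 7.07). End point (last G1): the path returns to the start — closed.

yes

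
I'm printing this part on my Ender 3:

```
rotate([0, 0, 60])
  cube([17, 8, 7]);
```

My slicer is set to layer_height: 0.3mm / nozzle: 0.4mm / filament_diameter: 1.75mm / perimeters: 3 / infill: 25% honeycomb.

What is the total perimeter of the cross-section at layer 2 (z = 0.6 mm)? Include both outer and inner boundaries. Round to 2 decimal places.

50.00 mm

At z = 0.6 mm: the cube is present — its section is the full 17×8 rectangle (perimeter 50.00 mm); (whole slice rotated 60° about Z — lengths, areas and connectivity unchanged). Overall, the cross-section is a single solid region. Total boundary length (outer) = 50.00 mm.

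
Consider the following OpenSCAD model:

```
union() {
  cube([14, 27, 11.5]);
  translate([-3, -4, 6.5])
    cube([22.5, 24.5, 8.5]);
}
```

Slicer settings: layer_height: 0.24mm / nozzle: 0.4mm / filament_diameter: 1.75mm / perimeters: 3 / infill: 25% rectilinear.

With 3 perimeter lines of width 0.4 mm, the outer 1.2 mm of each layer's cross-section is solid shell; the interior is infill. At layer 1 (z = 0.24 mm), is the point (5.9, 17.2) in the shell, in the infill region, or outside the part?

infill

At z = 0.24 mm: the cube is present — its section is the full 14×27 rectangle; the cube at (-3, -4) does not reach this height (z outside [6.5, 15]); Taking the union: only the 14×27 cube is present, so the union is just that shape — 1 connected region. Overall, the cross-section is a single solid region. The nearest boundary edge runs (0.00, 27.00)→(0.00, 0.00); distance from the point to it = 5.90 mm. The point is inside the cross-section and 5.90 mm from the nearest boundary — more than the 1.2 mm shell width (3 × 0.4), so it's in the infill interior.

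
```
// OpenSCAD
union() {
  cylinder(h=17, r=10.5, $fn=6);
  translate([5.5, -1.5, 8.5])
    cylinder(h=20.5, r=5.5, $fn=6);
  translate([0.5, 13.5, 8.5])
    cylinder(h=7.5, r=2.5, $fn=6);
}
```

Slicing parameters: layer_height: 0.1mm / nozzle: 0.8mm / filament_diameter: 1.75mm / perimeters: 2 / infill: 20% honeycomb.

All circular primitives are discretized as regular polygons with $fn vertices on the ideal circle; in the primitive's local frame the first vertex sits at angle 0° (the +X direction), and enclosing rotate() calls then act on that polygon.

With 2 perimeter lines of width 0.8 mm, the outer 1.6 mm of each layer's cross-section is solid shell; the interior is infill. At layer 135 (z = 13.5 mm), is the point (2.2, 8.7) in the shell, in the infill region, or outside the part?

shell

At z = 13.5 mm: the r=10.5 cylinder contributes a regular 6-gon of circumradius 10.5; the cylinder at (5.5, -1.5): section is a regular 6-gon, circumradius r=5.5; the r=2.5 cylinder at (0.5, 13.5) gives a regular 6-gon of circumradius 2.5 (constant along its height); Combining (union): the regions partially overlap (shared area 71.28 mm²), so overlapping operands fuse into one piece — 2 connected regions. Overall, the cross-section has 2 separate islands. The nearest boundary edge runs (-5.25, 9.09)→(5.25, 9.09); distance from the point to it = 0.39 mm. (Shell/infill is judged within the island containing the point — the largest one.) The point is inside the cross-section, 0.39 mm from the nearest boundary — within the 1.6 mm shell band (2 × 0.8).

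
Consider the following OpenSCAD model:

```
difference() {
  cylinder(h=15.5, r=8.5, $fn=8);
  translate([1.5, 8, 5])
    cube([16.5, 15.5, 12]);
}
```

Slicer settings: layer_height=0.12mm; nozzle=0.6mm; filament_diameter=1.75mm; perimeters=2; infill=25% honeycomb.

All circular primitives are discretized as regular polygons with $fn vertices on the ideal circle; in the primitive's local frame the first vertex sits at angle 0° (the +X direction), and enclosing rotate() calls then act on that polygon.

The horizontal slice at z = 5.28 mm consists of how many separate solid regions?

At z = 5.28 mm: the r=8.5 cylinder contributes a regular 8-gon of circumradius 8.5; the cube at (1.5, 8) is present — its section is the full 16.5×15.5 rectangle; Subtracting the remaining from the first: starting from the r=8.5 cylinder, the 16.5×15.5 cube at (1.5, 8) misses the remaining region (no effect) — 1 connected region. The result has 1 disconnected region.

1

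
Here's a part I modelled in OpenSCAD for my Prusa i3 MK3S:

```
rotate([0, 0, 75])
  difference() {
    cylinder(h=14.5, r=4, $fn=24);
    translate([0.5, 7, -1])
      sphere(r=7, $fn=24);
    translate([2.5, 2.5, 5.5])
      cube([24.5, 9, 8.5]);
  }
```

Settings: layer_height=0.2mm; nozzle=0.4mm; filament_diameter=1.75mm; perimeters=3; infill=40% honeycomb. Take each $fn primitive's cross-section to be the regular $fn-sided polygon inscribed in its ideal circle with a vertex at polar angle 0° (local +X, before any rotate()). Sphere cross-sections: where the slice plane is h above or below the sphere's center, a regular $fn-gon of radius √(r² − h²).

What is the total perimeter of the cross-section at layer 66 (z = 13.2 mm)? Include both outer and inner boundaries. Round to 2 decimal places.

At z = 13.2 mm: the r=4 cylinder gives a regular 24-gon of circumradius 4 (constant along its height) (perimeter = 2·24·4.000·sin(180°/24) = 25.06 mm); the sphere at (0.5, 7) is absent (|z−center|=14.200 > r=7); the cube at (2.5, 2.5) (footprint 24.5×9) is included at this height (perimeter 67.00 mm); After the difference (first − rest): starting from the r=4 cylinder, the 24.5×9 cube at (2.5, 2.5) partially overlaps it — only the 0.19 mm² overlap (of its 220.50 mm²) is removed, clipping the outline — boundary = 25.39 mm; (rotated 75° about Z; rotation is an isometry so areas/perimeters/island counts are preserved). Overall, the cross-section is a single solid region. Total boundary length (outer) = 25.39 mm.

25.39 mm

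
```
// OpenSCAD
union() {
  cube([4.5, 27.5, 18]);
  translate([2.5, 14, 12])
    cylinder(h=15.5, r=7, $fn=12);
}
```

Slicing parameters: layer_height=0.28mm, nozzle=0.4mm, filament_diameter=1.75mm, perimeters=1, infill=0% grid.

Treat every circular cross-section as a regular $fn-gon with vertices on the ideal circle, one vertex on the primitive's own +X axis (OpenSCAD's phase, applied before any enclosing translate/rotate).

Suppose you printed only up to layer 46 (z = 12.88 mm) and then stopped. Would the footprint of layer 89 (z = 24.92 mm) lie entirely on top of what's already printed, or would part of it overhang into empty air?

Compare the two slices. At z = 12.88: the cube (footprint 4.5×27.5) is included at this height (area 123.75 mm²); the r=7 cylinder at (2.5, 14) contributes a regular 12-gon of circumradius 7 (area = (12/2)·7.000²·sin(360°/12) = 147.00 mm²); Merging all regions: the regions partially overlap — summed areas 270.75 mm² minus the doubly-counted overlap 60.25 mm² gives 210.50 mm² — area = 210.50 mm². At z = 24.92: the cube is not intersected at this z (z outside [0, 18]); the cylinder at (2.5, 14): section is a regular 12-gon, circumradius r=7 (area = (12/2)·7.000²·sin(360°/12) = 147.00 mm²); Combining (union): only the r=7 cylinder at (2.5, 14) is present, so the union is just that shape — area = 147.00 mm². Checking containment: the cross-section at z = 24.92 is a subset of the cross-section at z = 12.88.

entirely on top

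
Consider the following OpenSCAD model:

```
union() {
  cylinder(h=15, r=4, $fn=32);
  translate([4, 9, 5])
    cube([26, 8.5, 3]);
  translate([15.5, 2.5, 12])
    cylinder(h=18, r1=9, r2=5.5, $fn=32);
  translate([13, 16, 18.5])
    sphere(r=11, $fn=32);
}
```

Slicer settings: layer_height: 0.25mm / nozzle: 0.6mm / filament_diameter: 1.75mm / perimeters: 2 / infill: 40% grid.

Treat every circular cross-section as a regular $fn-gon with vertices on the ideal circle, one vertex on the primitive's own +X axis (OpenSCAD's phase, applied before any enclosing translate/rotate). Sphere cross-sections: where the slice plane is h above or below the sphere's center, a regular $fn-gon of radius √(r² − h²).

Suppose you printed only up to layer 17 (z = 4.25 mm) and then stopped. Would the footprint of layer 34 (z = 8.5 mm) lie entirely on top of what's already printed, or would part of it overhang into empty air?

part overhangs

Compare the two slices. At z = 4.25: the r=4 cylinder contributes a regular 32-gon of circumradius 4 (area = (32/2)·4.000²·sin(360°/32) = 49.94 mm²); the cube at (4, 9) is absent (z outside [5, 8]); the cone at (15.5, 2.5) does not reach this height (z outside [12, 30]); the sphere at (13, 16) does not reach this height (|z−center|=14.250 > r=11); Taking the union: only the r=4 cylinder is present, so the union is just that shape — area = 49.94 mm². At z = 8.5: the r=4 cylinder gives a regular 32-gon of circumradius 4 (constant along its height) (area = (32/2)·4.000²·sin(360°/32) = 49.94 mm²); the cube at (4, 9) is absent (z outside [5, 8]); the cone at (15.5, 2.5) is absent (z outside [12, 30]); the r=11 sphere at (13, 16) contributes a regular 32-gon of circumradius √(11²−10²) = 4.583 (area = (32/2)·4.583²·sin(360°/32) = 65.55 mm²); Combining (union): the 2 present regions are separate (no shared area or edge), so areas and boundary lengths simply add and each stays a separate island — area = 115.49 mm². Checking containment: at z = 8.5 the cross-section extends beyond the z = 4.25 cross-section by about 65.55 mm².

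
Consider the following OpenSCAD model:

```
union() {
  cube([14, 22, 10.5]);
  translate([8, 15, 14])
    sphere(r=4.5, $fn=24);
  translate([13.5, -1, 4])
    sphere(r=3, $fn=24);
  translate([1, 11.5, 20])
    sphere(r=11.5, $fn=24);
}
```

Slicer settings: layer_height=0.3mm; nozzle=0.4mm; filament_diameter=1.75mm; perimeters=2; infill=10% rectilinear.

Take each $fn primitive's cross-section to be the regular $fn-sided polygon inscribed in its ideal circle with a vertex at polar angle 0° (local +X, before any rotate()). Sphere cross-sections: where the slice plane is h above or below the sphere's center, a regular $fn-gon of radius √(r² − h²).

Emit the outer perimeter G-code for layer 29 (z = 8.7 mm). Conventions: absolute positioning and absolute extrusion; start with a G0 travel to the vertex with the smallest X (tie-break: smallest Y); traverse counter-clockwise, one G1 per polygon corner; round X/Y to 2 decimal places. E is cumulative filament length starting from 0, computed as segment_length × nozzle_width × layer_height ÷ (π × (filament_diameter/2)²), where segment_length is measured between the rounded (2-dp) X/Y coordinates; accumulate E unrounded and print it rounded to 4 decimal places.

At z = 8.7 mm: the 14×22 cube contributes its full rectangle; the sphere at (8, 15) is absent (|z−center|=5.300 > r=4.5); the sphere at (13.5, -1) does not reach this height (|z−center|=4.700 > r=3); the r=11.5 sphere at (1, 11.5) contributes a regular 24-gon of circumradius √(11.5²−11.3²) = 2.135; Merging all regions: the regions partially overlap (shared area 11.16 mm²), so overlapping operands fuse into one piece — 1 connected region. The outline is a single polygon with 15 vertices. Extrusion per mm of travel: 0.4 × 0.3 / (π × 0.875²) = 0.049890. Accumulating E over each segment gives final E = 3.6345.

G0 X-1.14 Y11.50 Z8.70
G1 X-1.06 Y10.95 E0.0277
G1 X-0.85 Y10.43 E0.0557
G1 X-0.51 Y9.99 E0.0834
G1 X-0.07 Y9.65 E0.1112
G1 X0.00 Y9.62 E0.1150
G1 X0.00 Y0.00 E0.5949
G1 X14.00 Y0.00 E1.2934
G1 X14.00 Y22.00 E2.3910
G1 X0.00 Y22.00 E3.0894
G1 X0.00 Y13.38 E3.5195
G1 X-0.07 Y13.35 E3.5233
G1 X-0.51 Y13.01 E3.5510
G1 X-0.85 Y12.57 E3.5788
G1 X-1.06 Y12.05 E3.6068
G1 X-1.14 Y11.50 E3.6345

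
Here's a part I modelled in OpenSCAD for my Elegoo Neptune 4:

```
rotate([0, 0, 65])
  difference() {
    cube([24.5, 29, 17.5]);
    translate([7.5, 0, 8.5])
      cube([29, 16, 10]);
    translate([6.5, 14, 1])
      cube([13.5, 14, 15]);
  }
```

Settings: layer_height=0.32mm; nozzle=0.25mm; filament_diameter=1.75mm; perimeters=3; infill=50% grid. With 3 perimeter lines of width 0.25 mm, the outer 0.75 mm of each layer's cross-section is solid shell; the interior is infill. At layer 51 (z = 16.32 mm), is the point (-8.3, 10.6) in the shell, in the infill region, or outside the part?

infill

At z = 16.32 mm: the cube (footprint 24.5×29) is included at this height; the 29×16 cube at (7.5, 0) contributes its full rectangle; the cube at (6.5, 14) is absent (z outside [1, 16]); Taking the first minus the rest: starting from the 24.5×29 cube, the 29×16 cube at (7.5, 0) partially overlaps it — only the 272.00 mm² overlap (of its 464.00 mm²) is removed, clipping the outline — 1 connected region; (rotated 65° about Z; rotation is an isometry so areas/perimeters/island counts are preserved). Overall, the cross-section is a single solid region. Undo the 65° rotation: the query point maps to (6.099, 12.002) in the un-rotated model frame. The nearest boundary edge runs (7.50, 16.00)→(7.50, 0.00); distance from the point to it = 1.40 mm. The point is inside the cross-section and 1.40 mm from the nearest boundary — more than the 0.75 mm shell width (3 × 0.25), so it's in the infill interior.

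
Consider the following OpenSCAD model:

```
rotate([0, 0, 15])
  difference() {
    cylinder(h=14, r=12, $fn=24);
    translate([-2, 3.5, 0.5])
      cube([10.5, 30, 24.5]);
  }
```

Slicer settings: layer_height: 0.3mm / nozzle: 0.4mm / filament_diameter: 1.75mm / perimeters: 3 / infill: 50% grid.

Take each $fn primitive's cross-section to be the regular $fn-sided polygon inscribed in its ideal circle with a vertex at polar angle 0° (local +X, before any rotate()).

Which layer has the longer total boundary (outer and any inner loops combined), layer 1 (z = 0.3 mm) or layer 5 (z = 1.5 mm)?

Layer 1 (z = 0.3): the cylinder: section is a regular 24-gon, circumradius r=12 (perimeter = 2·24·12.000·sin(180°/24) = 75.18 mm); the cube at (-2, 3.5) is not intersected at this z (z outside [0.5, 25]); After the difference (first − rest): none of the subtracted shapes is present at this height, so the r=12 cylinder is unchanged — boundary = 75.18 mm; (rotated 15° about Z; rotation is an isometry so areas/perimeters/island counts are preserved). So its perimeter = 75.18 mm. Layer 5 (z = 1.5): the r=12 cylinder contributes a regular 24-gon of circumradius 12 (perimeter = 2·24·12.000·sin(180°/24) = 75.18 mm); the cube at (-2, 3.5) (footprint 10.5×30) is included at this height (perimeter 81.00 mm); After the difference (first − rest): starting from the r=12 cylinder, the 10.5×30 cube at (-2, 3.5) partially overlaps it — only the 79.02 mm² overlap (of its 315.00 mm²) is removed, clipping the outline — boundary = 87.45 mm; (whole slice rotated 15° about Z — lengths, areas and connectivity unchanged). So its perimeter = 87.45 mm. Layer 5 is larger (87.45 vs 75.18 mm).

layer 5 (z = 1.5 mm)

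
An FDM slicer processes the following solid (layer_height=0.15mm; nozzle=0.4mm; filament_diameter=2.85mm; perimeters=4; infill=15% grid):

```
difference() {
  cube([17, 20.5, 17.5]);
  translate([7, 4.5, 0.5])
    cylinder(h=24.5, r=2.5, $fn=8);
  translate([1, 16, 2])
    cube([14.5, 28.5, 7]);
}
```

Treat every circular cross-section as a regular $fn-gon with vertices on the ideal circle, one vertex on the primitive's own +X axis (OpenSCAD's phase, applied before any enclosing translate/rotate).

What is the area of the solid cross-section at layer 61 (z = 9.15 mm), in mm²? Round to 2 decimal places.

At z = 9.15 mm: the cube is present — its section is the full 17×20.5 rectangle (area 348.50 mm²); the cylinder at (7, 4.5): section is a regular 8-gon, circumradius r=2.5 (area = (8/2)·2.500²·sin(360°/8) = 17.68 mm²); the cube at (1, 16) is not intersected at this z (z outside [2, 9]); Subtracting the remaining from the first: starting from the 17×20.5 cube (348.50 mm²), the r=2.5 cylinder at (7, 4.5) lies wholly inside it (removes its full 17.68 mm² and its 15.31 mm outline becomes a hole wall) — area = 330.82 mm². Overall, the cross-section is one region with 1 hole. Net area = 330.82 mm².

330.82 mm²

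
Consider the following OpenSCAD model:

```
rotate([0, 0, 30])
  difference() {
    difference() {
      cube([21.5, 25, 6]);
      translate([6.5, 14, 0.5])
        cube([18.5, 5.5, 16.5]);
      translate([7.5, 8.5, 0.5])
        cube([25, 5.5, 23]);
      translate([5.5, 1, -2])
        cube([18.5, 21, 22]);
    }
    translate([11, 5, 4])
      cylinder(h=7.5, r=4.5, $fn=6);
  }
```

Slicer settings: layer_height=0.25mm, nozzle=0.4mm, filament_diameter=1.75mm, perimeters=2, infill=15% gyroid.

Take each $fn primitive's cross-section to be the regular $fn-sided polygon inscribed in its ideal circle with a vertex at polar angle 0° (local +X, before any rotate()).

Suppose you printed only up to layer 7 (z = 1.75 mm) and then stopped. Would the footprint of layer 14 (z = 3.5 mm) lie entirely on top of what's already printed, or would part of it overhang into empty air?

Compare the two slices. At z = 1.75: the 21.5×25 cube contributes its full rectangle (area 537.50 mm²); the cube at (6.5, 14) (footprint 18.5×5.5) is included at this height (area 101.75 mm²); the cube at (7.5, 8.5) (footprint 25×5.5) is included at this height (area 137.50 mm²); the cube at (5.5, 1) (footprint 18.5×21) is included at this height (area 388.50 mm²); Taking the first minus the rest: starting from the 21.5×25 cube (537.50 mm²), the 18.5×5.5 cube at (6.5, 14) partially overlaps it — only the 82.50 mm² overlap (of its 101.75 mm²) is removed, clipping the outline; the 25×5.5 cube at (7.5, 8.5) partially overlaps it — only the 77.00 mm² overlap (of its 137.50 mm²) is removed, clipping the outline; the 18.5×21 cube at (5.5, 1) partially overlaps it — only the 176.50 mm² overlap (of its 388.50 mm²) is removed, clipping the outline — area = 201.50 mm²; the cylinder at (11, 5) is absent (z outside [4, 11.5]); Taking the first minus the rest: none of the subtracted shapes is present at this height, so the result so far is unchanged — area = 201.50 mm²; (whole slice rotated 30° about Z — lengths, areas and connectivity unchanged). At z = 3.5: the 21.5×25 cube contributes its full rectangle (area 537.50 mm²); the 18.5×5.5 cube at (6.5, 14) contributes its full rectangle (area 101.75 mm²); the cube at (7.5, 8.5) is present — its section is the full 25×5.5 rectangle (area 137.50 mm²); the cube at (5.5, 1) is present — its section is the full 18.5×21 rectangle (area 388.50 mm²); Taking the first minus the rest: starting from the 21.5×25 cube (537.50 mm²), the 18.5×5.5 cube at (6.5, 14) partially overlaps it — only the 82.50 mm² overlap (of its 101.75 mm²) is removed, clipping the outline; the 25×5.5 cube at (7.5, 8.5) partially overlaps it — only the 77.00 mm² overlap (of its 137.50 mm²) is removed, clipping the outline; the 18.5×21 cube at (5.5, 1) partially overlaps it — only the 176.50 mm² overlap (of its 388.50 mm²) is removed, clipping the outline — area = 201.50 mm²; the cylinder at (11, 5) is absent (z outside [4, 11.5]); Taking the first minus the rest: none of the subtracted shapes is present at this height, so that combined region is unchanged — area = 201.50 mm²; (rotated 30° about Z; rotation is an isometry so areas/perimeters/island counts are preserved). Checking containment: the cross-section at z = 3.5 is a subset of the cross-section at z = 1.75.

entirely on top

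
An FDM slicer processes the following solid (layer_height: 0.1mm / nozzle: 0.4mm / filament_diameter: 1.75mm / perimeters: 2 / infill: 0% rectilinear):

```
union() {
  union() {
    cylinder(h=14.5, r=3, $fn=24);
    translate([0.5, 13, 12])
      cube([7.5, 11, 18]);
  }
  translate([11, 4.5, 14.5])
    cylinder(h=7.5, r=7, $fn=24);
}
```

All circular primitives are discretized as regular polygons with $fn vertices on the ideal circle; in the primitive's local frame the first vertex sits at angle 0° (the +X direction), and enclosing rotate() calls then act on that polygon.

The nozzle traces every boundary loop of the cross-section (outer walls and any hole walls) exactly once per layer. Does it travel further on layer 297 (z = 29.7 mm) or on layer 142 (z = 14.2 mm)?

layer 142 (z = 14.2 mm)

Layer 297 (z = 29.7): the cylinder does not reach this height (z outside [0, 14.5]); the cube at (0.5, 13) (footprint 7.5×11) is included at this height (perimeter 37.00 mm); Taking the union: only the 7.5×11 cube at (0.5, 13) is present, so the union is just that shape — boundary = 37.00 mm; the cylinder at (11, 4.5) is absent (z outside [14.5, 22]); Merging all regions: only the result so far is present, so the union is just that shape — boundary = 37.00 mm. So its perimeter = 37.00 mm. Layer 142 (z = 14.2): the r=3 cylinder gives a regular 24-gon of circumradius 3 (constant along its height) (perimeter = 2·24·3.000·sin(180°/24) = 18.80 mm); the 7.5×11 cube at (0.5, 13) contributes its full rectangle (perimeter 37.00 mm); Taking the union: the 2 present regions are separate (no shared area or edge), so areas and boundary lengths simply add and each stays a separate island — boundary = 55.80 mm; the cylinder at (11, 4.5) does not reach this height (z outside [14.5, 22]); Merging all regions: only that combined region is present, so the union is just that shape — boundary = 55.80 mm. So its perimeter = 55.80 mm. Layer 142 is larger (55.80 vs 37.00 mm).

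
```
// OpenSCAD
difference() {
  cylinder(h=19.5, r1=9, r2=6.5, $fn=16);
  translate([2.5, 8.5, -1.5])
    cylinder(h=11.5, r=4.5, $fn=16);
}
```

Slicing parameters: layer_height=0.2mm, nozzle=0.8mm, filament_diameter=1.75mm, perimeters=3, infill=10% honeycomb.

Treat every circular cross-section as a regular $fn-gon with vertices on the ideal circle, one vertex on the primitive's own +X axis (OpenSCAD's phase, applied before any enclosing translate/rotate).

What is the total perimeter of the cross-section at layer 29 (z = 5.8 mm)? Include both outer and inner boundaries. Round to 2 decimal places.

At z = 5.8 mm: the cone: at t=0.297 of its height the radius interpolates to r₁+(r₂−r₁)t = 8.256, giving a regular 16-gon of that circumradius (perimeter = 2·16·8.256·sin(180°/16) = 51.54 mm); the cylinder at (2.5, 8.5): section is a regular 16-gon, circumradius r=4.5 (perimeter = 2·16·4.500·sin(180°/16) = 28.09 mm); Subtracting the remaining from the first: starting from the cone, the r=4.5 cylinder at (2.5, 8.5) partially overlaps it — only the 21.46 mm² overlap (of its 61.99 mm²) is removed, clipping the outline — boundary = 53.37 mm. Overall, the cross-section is a single solid region. Total boundary length (outer) = 53.37 mm.

53.37 mm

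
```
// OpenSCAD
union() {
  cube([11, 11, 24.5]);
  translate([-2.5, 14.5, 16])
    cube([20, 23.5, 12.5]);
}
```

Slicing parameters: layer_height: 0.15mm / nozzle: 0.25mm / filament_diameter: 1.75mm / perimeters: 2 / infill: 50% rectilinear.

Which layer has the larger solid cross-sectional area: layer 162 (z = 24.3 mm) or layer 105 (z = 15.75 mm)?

Layer 162 (z = 24.3): the cube (footprint 11×11) is included at this height (area 121.00 mm²); the 20×23.5 cube at (-2.5, 14.5) contributes its full rectangle (area 470.00 mm²); Taking the union: the 2 present regions are separate (no shared area or edge), so areas and boundary lengths simply add and each stays a separate island — area = 591.00 mm². So its area = 591.00 mm². Layer 105 (z = 15.75): the 11×11 cube contributes its full rectangle (area 121.00 mm²); the cube at (-2.5, 14.5) is absent (z outside [16, 28.5]); Taking the union: only the 11×11 cube is present, so the union is just that shape — area = 121.00 mm². So its area = 121.00 mm². Layer 162 is larger (591.00 vs 121.00 mm²).

layer 162 (z = 24.3 mm)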